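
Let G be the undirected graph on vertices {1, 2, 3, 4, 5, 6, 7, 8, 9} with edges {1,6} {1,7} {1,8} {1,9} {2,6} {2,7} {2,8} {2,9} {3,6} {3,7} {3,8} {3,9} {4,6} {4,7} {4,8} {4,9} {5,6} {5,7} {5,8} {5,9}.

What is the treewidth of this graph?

4

A width-4 tree decomposition is:
Bags: B1 = {3, 6, 7, 8, 9}  B2 = {2, 6, 7, 8, 9}  B3 = {5, 6, 7, 8, 9}  B4 = {4, 6, 7, 8, 9}  B5 = {1, 6, 7, 8, 9}
Tree: B1–B2, B2–B3, B3–B4, B4–B5
Each bag holds 5 vertices, so the decomposition has width 4, which upper-bounds the treewidth. For the lower bound: the 5 vertex sets {3,8}, {2,9}, {5,6}, {7}, {4} are disjoint, each induces a connected subgraph, and every pair is joined by at least one edge of G. Contracting each set to a single vertex therefore yields K_{5} as a minor, and since treewidth is minor-monotone, tw(G) ≥ tw(K_{5}) = 4. Therefore the treewidth is 4.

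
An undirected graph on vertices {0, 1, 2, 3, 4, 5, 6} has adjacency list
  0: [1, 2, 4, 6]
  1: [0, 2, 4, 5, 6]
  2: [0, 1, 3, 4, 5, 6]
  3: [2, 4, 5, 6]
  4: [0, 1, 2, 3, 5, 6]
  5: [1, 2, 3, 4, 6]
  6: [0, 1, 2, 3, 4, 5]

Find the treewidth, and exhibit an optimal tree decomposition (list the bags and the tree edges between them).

Each bag holds 5 vertices, so the decomposition has width 4, which upper-bounds the treewidth. On the other hand G contains the 5-clique {0, 1, 2, 4, 6}. A clique must lie in a single bag of any decomposition, so no decomposition can have width below 4. Therefore the treewidth is 4.

Treewidth 4.
One such decomposition:
Bags: B1 = {1, 2, 4, 5, 6}  B2 = {2, 3, 4, 5, 6}  B3 = {0, 1, 2, 4, 6}
Tree: B1–B2, B1–B3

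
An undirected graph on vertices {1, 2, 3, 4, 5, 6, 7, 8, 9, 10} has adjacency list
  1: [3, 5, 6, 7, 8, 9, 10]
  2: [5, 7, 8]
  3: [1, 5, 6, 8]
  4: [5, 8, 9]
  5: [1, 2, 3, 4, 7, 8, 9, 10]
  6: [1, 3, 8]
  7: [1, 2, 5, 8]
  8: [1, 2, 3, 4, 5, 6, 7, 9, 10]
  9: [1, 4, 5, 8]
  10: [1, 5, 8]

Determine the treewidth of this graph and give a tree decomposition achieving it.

The largest bag has 4 vertices, giving width 3; this decomposition certifies tw(G) ≤ 3. Conversely, {1, 5, 8, 9} is a clique of size 4, and the vertices of any clique must share a bag in every tree decomposition; so some bag has ≥ 4 vertices and tw(G) ≥ 3. Combining the bounds, tw(G) = 3.

Treewidth 3.
Bags: B1 = {1, 3, 5, 8}  B2 = {1, 3, 6, 8}  B3 = {1, 5, 8, 10}  B4 = {1, 5, 7, 8}  B5 = {1, 5, 8, 9}  B6 = {2, 5, 7, 8}  B7 = {4, 5, 8, 9}
Tree: B1–B2, B1–B3, B3–B4, B4–B5, B4–B6, B5–B7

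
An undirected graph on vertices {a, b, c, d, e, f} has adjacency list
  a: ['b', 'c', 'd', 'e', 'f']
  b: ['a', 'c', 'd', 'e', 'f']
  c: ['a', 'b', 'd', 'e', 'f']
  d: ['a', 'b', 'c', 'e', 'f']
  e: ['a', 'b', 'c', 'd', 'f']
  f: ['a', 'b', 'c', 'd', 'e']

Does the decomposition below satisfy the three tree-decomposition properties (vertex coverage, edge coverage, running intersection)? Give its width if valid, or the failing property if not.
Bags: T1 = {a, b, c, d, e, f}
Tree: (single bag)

Yes; width 5.

Checking the three conditions: (i) the bags cover all of {a, b, c, d, e, f}; (ii) for each edge, some bag contains both endpoints; (iii) the bags containing any fixed vertex form a subtree. All hold, so the decomposition is valid with width 6 − 1 = 5.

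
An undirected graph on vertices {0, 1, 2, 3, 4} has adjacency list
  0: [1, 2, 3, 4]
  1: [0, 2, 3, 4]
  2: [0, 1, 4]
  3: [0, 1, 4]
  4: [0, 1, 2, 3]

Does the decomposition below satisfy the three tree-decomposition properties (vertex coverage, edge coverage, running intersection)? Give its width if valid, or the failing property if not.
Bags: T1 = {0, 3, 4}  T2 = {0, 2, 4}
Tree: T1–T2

A tree decomposition must satisfy three properties: every vertex lies in some bag; for every edge, both endpoints lie together in some bag; and for every vertex, the bags containing it form a connected subtree. Here vertex 1 appears in no bag, so the decomposition is invalid.

No — vertex 1 appears in no bag.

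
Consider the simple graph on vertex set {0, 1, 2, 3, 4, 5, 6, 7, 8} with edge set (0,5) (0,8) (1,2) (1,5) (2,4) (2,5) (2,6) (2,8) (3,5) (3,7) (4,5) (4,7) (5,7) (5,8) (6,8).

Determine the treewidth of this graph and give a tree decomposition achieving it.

Each bag holds 3 vertices, so the decomposition has width 2, which upper-bounds the treewidth. On the other hand G contains the 3-clique {0, 5, 8}. A clique must lie in a single bag of any decomposition, so no decomposition can have width below 2. The upper and lower bounds meet at 2, so that is the treewidth.

Treewidth 2.
One such decomposition:
Bags: B1 = {2, 4, 5}  B2 = {2, 5, 8}  B3 = {4, 5, 7}  B4 = {0, 5, 8}  B5 = {3, 5, 7}  B6 = {2, 6, 8}  B7 = {1, 2, 5}
Tree: B1–B2, B1–B3, B2–B4, B3–B5, B2–B6, B2–B7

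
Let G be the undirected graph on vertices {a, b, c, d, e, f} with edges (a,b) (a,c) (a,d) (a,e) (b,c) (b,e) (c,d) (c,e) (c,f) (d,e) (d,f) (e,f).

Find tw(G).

A width-3 tree decomposition is:
Bags: B1 = {a, b, c, e}  B2 = {a, c, d, e}  B3 = {c, d, e, f}
Tree: B1–B2, B2–B3
The largest bag has 4 vertices, giving width 3; this decomposition certifies tw(G) ≤ 3. Conversely, {c, d, e, f} is a clique of size 4, and the vertices of any clique must share a bag in every tree decomposition; so some bag has ≥ 4 vertices and tw(G) ≥ 3. Therefore the treewidth is 3.

3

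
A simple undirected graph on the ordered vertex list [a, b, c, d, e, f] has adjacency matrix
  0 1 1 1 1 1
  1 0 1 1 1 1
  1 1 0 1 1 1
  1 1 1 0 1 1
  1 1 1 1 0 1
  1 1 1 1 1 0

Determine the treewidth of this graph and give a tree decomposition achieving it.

A single bag containing all 6 vertices is trivially a valid decomposition of width 5. For the lower bound, the 6 vertices {a, b, c, d, e, f} are pairwise adjacent, and any tree decomposition puts a clique entirely inside one bag — forcing width ≥ 5. Therefore the treewidth is 5.

Treewidth 5.
One such decomposition:
Bags: B1 = {a, b, c, d, e, f}
Tree: (single bag)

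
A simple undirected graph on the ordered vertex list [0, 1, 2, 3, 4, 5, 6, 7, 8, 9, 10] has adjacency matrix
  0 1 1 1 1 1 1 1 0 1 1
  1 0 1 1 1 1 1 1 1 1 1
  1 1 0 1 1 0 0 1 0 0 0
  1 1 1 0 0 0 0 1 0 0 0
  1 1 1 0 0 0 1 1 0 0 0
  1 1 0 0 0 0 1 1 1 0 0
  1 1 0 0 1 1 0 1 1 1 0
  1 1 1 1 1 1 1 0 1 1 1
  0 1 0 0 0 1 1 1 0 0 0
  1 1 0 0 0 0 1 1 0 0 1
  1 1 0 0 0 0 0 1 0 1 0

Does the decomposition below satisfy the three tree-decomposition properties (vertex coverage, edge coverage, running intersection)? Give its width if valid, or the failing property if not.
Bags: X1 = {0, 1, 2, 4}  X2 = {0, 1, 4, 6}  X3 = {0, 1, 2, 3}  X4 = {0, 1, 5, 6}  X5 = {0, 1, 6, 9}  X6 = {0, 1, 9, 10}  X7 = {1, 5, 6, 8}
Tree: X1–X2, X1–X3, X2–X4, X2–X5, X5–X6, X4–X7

A tree decomposition must satisfy three properties: every vertex lies in some bag; for every edge, both endpoints lie together in some bag; and for every vertex, the bags containing it form a connected subtree. Here vertex 7 appears in no bag, so the decomposition is invalid.

No — vertex 7 appears in no bag.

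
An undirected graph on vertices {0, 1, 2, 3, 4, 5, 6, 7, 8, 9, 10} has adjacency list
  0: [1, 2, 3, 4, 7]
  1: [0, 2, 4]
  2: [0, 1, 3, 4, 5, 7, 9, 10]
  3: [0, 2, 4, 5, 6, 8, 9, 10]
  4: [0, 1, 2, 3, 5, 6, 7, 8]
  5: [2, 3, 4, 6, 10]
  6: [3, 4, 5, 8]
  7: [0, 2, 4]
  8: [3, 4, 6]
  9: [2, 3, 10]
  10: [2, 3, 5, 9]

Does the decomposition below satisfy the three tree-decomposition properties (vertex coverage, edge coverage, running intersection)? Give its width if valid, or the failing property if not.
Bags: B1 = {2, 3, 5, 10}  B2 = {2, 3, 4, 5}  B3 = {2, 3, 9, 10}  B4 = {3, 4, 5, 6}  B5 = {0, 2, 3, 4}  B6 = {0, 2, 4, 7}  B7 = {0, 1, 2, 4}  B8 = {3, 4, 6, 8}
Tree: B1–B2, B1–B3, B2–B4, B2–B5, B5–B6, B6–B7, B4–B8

Vertex coverage: the bags together contain {0, 1, 2, 3, 4, 5, 6, 7, 8, 9, 10}, the full vertex set. Edge coverage: each edge of G has both endpoints in at least one bag. Running intersection: for every vertex, the bags containing it form a connected subtree. All three properties hold, so this is a valid tree decomposition of width max|bag| − 1 = 3, and hence tw(G) ≤ 3.

Yes; width 3.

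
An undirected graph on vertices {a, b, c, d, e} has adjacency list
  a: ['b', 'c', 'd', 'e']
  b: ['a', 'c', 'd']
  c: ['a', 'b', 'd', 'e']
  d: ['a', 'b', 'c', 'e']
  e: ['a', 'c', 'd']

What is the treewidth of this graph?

A width-3 tree decomposition is:
Bags: B1 = {a, c, d, e}  B2 = {a, b, c, d}
Tree: B1–B2
Each bag holds 4 vertices, so the decomposition has width 3, which upper-bounds the treewidth. On the other hand G contains the 4-clique {a, c, d, e}. A clique must lie in a single bag of any decomposition, so no decomposition can have width below 3. Combining the bounds, tw(G) = 3.

3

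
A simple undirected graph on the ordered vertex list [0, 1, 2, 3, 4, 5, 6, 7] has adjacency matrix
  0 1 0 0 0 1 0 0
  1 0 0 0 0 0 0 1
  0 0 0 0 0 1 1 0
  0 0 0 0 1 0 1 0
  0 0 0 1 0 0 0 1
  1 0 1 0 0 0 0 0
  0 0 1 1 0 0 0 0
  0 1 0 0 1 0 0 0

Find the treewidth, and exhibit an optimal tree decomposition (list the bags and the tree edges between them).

Every bag has size at most 3, so the width is 3 − 1 = 2 and tw(G) ≤ 2. For the lower bound, G contains the cycle 3–4–7–1–0–5–2–6–3, so G is not a forest; only forests have treewidth ≤ 1, hence tw(G) ≥ 2. Hence tw(G) = 2 exactly.

Treewidth 2.
One such decomposition:
Bags: B1 = {3, 4, 7}  B2 = {1, 3, 7}  B3 = {0, 1, 3}  B4 = {0, 3, 5}  B5 = {2, 3, 5}  B6 = {2, 3, 6}
Tree: B1–B2, B2–B3, B3–B4, B4–B5, B5–B6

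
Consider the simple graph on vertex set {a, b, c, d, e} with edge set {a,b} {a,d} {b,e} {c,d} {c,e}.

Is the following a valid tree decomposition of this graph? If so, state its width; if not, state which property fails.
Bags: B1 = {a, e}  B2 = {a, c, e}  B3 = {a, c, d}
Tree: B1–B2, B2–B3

No — vertex b appears in no bag.

A tree decomposition must satisfy three properties: every vertex lies in some bag; for every edge, both endpoints lie together in some bag; and for every vertex, the bags containing it form a connected subtree. Here vertex b appears in no bag, so the decomposition is invalid.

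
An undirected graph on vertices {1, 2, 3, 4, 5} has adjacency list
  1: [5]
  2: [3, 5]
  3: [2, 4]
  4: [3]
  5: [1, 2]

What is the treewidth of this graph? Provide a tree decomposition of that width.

Each bag holds 2 vertices, so the decomposition has width 1, which upper-bounds the treewidth. G has an edge, so its treewidth is at least 1. Therefore the treewidth is 1.

Treewidth 1.
Bags: B1 = {3, 4}  B2 = {2, 3}  B3 = {2, 5}  B4 = {1, 5}
Tree: B1–B2, B2–B3, B3–B4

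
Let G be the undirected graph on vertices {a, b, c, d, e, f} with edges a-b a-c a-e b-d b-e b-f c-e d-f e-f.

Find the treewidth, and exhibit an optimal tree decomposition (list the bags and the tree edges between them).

Every bag has size at most 3, so the width is 3 − 1 = 2 and tw(G) ≤ 2. For the lower bound, the 3 vertices {b, d, f} are pairwise adjacent, and any tree decomposition puts a clique entirely inside one bag — forcing width ≥ 2. Therefore the treewidth is 2.

Treewidth 2.
One such decomposition:
Bags: B1 = {a, b, e}  B2 = {a, c, e}  B3 = {b, e, f}  B4 = {b, d, f}
Tree: B1–B2, B1–B3, B3–B4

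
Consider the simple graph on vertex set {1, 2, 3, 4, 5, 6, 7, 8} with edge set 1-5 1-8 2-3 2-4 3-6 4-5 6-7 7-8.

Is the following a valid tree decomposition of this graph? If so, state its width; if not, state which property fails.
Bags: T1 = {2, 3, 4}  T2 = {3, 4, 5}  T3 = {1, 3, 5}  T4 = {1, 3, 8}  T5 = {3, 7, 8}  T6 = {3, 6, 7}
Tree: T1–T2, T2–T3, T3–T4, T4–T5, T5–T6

Yes; width 2.

Vertex coverage: the bags together contain {1, 2, 3, 4, 5, 6, 7, 8}, the full vertex set. Edge coverage: each edge of G has both endpoints in at least one bag. Running intersection: for every vertex, the bags containing it form a connected subtree. All three properties hold, so this is a valid tree decomposition of width max|bag| − 1 = 2, and hence tw(G) ≤ 2.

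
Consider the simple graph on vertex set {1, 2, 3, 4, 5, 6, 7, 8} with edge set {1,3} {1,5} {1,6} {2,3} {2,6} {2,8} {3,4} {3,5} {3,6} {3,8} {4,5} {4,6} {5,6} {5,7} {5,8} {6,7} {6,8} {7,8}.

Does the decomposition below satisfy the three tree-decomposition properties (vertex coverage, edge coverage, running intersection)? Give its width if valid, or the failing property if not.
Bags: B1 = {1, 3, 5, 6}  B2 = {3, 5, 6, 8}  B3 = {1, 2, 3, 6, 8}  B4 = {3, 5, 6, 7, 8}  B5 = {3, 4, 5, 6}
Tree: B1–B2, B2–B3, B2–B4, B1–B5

A tree decomposition must satisfy three properties: every vertex lies in some bag; for every edge, both endpoints lie together in some bag; and for every vertex, the bags containing it form a connected subtree. Here bags containing vertex 1 are not connected in the tree, so the decomposition is invalid.

No — bags containing vertex 1 are not connected in the tree.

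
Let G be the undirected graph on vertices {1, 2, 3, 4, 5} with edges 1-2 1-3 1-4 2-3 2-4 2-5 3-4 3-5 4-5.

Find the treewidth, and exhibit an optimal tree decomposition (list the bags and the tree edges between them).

Treewidth 3.
One optimal decomposition is:
Bags: B1 = {2, 3, 4, 5}  B2 = {1, 2, 3, 4}
Tree: B1–B2

The largest bag has 4 vertices, giving width 3; this decomposition certifies tw(G) ≤ 3. On the other hand G contains the 4-clique {1, 2, 3, 4}. A clique must lie in a single bag of any decomposition, so no decomposition can have width below 3. The upper and lower bounds meet at 3, so that is the treewidth.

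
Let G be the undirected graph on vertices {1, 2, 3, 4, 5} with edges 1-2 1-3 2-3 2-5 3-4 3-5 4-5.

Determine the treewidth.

A width-2 tree decomposition is:
Bags: B1 = {2, 3, 5}  B2 = {3, 4, 5}  B3 = {1, 2, 3}
Tree: B1–B2, B1–B3
Each bag holds 3 vertices, so the decomposition has width 2, which upper-bounds the treewidth. For the lower bound, the 3 vertices {1, 2, 3} are pairwise adjacent, and any tree decomposition puts a clique entirely inside one bag — forcing width ≥ 2. Hence tw(G) = 2 exactly.

2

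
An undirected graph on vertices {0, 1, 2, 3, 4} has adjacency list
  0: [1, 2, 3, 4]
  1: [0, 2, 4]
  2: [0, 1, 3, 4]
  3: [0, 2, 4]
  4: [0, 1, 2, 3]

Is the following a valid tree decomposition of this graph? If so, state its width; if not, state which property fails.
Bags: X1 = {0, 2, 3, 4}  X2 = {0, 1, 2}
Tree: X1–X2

A tree decomposition must satisfy three properties: every vertex lies in some bag; for every edge, both endpoints lie together in some bag; and for every vertex, the bags containing it form a connected subtree. Here edge (4,1) lies in no bag, so the decomposition is invalid.

No — edge (4,1) lies in no bag.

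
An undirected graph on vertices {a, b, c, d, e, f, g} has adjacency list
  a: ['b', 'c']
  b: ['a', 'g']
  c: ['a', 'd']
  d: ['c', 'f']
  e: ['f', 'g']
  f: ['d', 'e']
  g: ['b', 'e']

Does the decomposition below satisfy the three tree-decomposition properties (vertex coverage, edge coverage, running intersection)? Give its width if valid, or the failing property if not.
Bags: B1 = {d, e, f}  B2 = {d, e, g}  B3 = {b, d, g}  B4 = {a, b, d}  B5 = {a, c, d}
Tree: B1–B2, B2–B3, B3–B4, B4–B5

Vertex coverage: the bags together contain {a, b, c, d, e, f, g}, the full vertex set. Edge coverage: each edge of G has both endpoints in at least one bag. Running intersection: for every vertex, the bags containing it form a connected subtree. All three properties hold, so this is a valid tree decomposition of width max|bag| − 1 = 2, and hence tw(G) ≤ 2.

Yes; width 2.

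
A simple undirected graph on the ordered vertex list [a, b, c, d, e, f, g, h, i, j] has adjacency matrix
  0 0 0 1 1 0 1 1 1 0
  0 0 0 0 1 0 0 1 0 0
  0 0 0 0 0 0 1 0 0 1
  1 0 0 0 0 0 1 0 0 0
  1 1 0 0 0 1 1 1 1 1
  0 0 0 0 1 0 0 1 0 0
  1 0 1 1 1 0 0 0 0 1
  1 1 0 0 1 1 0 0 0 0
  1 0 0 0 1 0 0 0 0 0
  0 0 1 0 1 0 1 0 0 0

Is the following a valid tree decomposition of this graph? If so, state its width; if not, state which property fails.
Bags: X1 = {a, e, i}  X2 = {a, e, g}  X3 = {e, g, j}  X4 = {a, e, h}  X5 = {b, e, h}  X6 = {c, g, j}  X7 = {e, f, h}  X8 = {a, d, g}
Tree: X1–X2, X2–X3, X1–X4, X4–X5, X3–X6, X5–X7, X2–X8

Yes; width 2.

Every vertex of G appears in some bag (union = {a, b, c, d, e, f, g, h, i, j}); every edge is covered by a bag; and for each vertex v the set of bags containing v is connected in the bag tree. The decomposition is therefore valid. The largest bag has 3 vertices, so the width is 2.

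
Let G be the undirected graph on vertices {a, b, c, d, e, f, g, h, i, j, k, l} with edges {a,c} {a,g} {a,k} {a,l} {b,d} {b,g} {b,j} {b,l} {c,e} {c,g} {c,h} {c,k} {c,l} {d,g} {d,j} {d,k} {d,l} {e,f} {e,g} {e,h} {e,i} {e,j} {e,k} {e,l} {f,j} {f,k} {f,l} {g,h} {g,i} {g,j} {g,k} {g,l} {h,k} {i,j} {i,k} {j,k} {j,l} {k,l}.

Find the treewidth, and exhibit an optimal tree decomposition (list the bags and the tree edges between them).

Treewidth 4.
One optimal decomposition is:
Bags: B1 = {c, e, g, k, l}  B2 = {e, g, j, k, l}  B3 = {e, f, j, k, l}  B4 = {e, g, i, j, k}  B5 = {d, g, j, k, l}  B6 = {a, c, g, k, l}  B7 = {c, e, g, h, k}  B8 = {b, d, g, j, l}
Tree: B1–B2, B2–B3, B2–B4, B2–B5, B1–B6, B1–B7, B5–B8

Every bag has size at most 5, so the width is 5 − 1 = 4 and tw(G) ≤ 4. On the other hand G contains the 5-clique {d, g, j, k, l}. A clique must lie in a single bag of any decomposition, so no decomposition can have width below 4. Hence tw(G) = 4 exactly.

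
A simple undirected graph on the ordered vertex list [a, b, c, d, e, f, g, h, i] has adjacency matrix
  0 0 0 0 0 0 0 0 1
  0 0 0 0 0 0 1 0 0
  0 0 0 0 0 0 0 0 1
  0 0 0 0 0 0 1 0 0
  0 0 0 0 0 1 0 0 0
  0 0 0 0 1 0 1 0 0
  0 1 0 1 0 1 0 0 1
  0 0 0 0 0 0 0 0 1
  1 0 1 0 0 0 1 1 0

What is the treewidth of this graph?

1

A width-1 tree decomposition is:
Bags: B1 = {f, g}  B2 = {e, f}  B3 = {b, g}  B4 = {g, i}  B5 = {c, i}  B6 = {h, i}  B7 = {a, i}  B8 = {d, g}
Tree: B1–B2, B1–B3, B1–B4, B4–B5, B4–B6, B6–B7, B3–B8
The largest bag has 2 vertices, giving width 1; this decomposition certifies tw(G) ≤ 1. Any graph with an edge has treewidth ≥ 1, and G has the edge f–g. Hence tw(G) = 1 exactly.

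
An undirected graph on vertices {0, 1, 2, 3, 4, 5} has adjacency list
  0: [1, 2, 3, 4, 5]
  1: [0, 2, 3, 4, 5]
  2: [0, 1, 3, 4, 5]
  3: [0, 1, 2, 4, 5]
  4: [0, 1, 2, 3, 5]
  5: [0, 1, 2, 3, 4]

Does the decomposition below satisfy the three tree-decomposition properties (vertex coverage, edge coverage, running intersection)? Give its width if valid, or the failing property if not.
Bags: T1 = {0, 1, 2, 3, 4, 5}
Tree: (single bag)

Yes; width 5.

Checking the three conditions: (i) the bags cover all of {0, 1, 2, 3, 4, 5}; (ii) for each edge, some bag contains both endpoints; (iii) the bags containing any fixed vertex form a subtree. All hold, so the decomposition is valid with width 6 − 1 = 5.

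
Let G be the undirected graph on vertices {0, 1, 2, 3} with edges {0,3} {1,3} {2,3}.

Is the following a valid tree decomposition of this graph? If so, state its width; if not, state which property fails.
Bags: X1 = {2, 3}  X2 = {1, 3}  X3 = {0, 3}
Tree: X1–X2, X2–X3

Checking the three conditions: (i) the bags cover all of {0, 1, 2, 3}; (ii) for each edge, some bag contains both endpoints; (iii) the bags containing any fixed vertex form a subtree. All hold, so the decomposition is valid with width 2 − 1 = 1.

Yes; width 1.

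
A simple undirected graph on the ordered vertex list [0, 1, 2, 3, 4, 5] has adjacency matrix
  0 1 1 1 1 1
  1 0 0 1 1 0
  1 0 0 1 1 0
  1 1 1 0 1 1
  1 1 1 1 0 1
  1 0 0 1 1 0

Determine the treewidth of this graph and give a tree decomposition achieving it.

Treewidth 3.
Bags: B1 = {0, 2, 3, 4}  B2 = {0, 1, 3, 4}  B3 = {0, 3, 4, 5}
Tree: B1–B2, B1–B3

Each bag holds 4 vertices, so the decomposition has width 3, which upper-bounds the treewidth. On the other hand G contains the 4-clique {0, 1, 3, 4}. A clique must lie in a single bag of any decomposition, so no decomposition can have width below 3. Hence tw(G) = 3 exactly.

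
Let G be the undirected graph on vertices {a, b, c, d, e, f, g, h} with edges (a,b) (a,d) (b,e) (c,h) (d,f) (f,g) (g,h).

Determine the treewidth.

A width-1 tree decomposition is:
Bags: B1 = {b, e}  B2 = {a, b}  B3 = {a, d}  B4 = {d, f}  B5 = {f, g}  B6 = {g, h}  B7 = {c, h}
Tree: B1–B2, B2–B3, B3–B4, B4–B5, B5–B6, B6–B7
The largest bag has 2 vertices, giving width 1; this decomposition certifies tw(G) ≤ 1. G has an edge, so its treewidth is at least 1. The upper and lower bounds meet at 1, so that is the treewidth.

1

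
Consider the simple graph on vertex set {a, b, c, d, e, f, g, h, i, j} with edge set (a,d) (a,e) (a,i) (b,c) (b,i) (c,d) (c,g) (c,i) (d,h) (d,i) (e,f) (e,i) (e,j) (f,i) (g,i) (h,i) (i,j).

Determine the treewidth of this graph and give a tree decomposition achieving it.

Treewidth 2.
Bags: B1 = {d, h, i}  B2 = {c, d, i}  B3 = {a, d, i}  B4 = {c, g, i}  B5 = {a, e, i}  B6 = {e, i, j}  B7 = {b, c, i}  B8 = {e, f, i}
Tree: B1–B2, B2–B3, B2–B4, B3–B5, B5–B6, B4–B7, B6–B8

Each bag holds 3 vertices, so the decomposition has width 2, which upper-bounds the treewidth. Conversely, {d, h, i} is a clique of size 3, and the vertices of any clique must share a bag in every tree decomposition; so some bag has ≥ 3 vertices and tw(G) ≥ 2. Hence tw(G) = 2 exactly.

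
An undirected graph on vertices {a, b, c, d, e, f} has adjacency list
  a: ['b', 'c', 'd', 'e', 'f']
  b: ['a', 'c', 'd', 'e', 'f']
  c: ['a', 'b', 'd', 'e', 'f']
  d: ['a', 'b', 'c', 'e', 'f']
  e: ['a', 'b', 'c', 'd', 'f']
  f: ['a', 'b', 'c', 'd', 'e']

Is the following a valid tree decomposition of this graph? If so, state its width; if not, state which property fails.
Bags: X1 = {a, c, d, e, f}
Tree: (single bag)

No — vertex b appears in no bag.

A tree decomposition must satisfy three properties: every vertex lies in some bag; for every edge, both endpoints lie together in some bag; and for every vertex, the bags containing it form a connected subtree. Here vertex b appears in no bag, so the decomposition is invalid.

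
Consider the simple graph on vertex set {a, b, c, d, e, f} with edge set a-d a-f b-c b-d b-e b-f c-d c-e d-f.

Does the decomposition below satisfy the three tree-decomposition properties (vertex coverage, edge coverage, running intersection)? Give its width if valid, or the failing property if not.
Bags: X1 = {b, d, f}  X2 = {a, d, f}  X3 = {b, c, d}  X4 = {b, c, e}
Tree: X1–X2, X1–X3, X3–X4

Vertex coverage: the bags together contain {a, b, c, d, e, f}, the full vertex set. Edge coverage: each edge of G has both endpoints in at least one bag. Running intersection: for every vertex, the bags containing it form a connected subtree. All three properties hold, so this is a valid tree decomposition of width max|bag| − 1 = 2, and hence tw(G) ≤ 2.

Yes; width 2.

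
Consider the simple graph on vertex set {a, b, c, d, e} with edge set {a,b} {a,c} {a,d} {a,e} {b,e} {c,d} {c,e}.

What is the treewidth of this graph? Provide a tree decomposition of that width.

Every bag has size at most 3, so the width is 3 − 1 = 2 and tw(G) ≤ 2. Conversely, {a, c, d} is a clique of size 3, and the vertices of any clique must share a bag in every tree decomposition; so some bag has ≥ 3 vertices and tw(G) ≥ 2. Therefore the treewidth is 2.

Treewidth 2.
One optimal decomposition is:
Bags: B1 = {a, b, e}  B2 = {a, c, e}  B3 = {a, c, d}
Tree: B1–B2, B2–B3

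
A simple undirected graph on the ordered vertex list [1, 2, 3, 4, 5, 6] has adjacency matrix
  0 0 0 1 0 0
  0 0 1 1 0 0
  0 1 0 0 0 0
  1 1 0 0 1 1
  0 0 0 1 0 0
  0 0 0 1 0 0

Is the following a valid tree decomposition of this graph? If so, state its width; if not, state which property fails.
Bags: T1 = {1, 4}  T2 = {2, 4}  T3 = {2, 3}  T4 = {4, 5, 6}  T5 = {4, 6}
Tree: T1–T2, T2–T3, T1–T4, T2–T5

A tree decomposition must satisfy three properties: every vertex lies in some bag; for every edge, both endpoints lie together in some bag; and for every vertex, the bags containing it form a connected subtree. Here bags containing vertex 6 are not connected in the tree, so the decomposition is invalid.

No — bags containing vertex 6 are not connected in the tree.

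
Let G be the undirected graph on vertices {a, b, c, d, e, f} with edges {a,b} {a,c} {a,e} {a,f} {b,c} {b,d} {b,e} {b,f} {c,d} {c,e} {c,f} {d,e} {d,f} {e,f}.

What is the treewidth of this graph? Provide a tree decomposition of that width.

Every bag has size at most 5, so the width is 5 − 1 = 4 and tw(G) ≤ 4. On the other hand G contains the 5-clique {b, c, d, e, f}. A clique must lie in a single bag of any decomposition, so no decomposition can have width below 4. The upper and lower bounds meet at 4, so that is the treewidth.

Treewidth 4.
Bags: B1 = {b, c, d, e, f}  B2 = {a, b, c, e, f}
Tree: B1–B2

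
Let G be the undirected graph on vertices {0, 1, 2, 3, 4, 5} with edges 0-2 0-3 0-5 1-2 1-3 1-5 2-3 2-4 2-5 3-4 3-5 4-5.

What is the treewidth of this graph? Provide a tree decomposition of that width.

Treewidth 3.
One optimal decomposition is:
Bags: B1 = {2, 3, 4, 5}  B2 = {1, 2, 3, 5}  B3 = {0, 2, 3, 5}
Tree: B1–B2, B2–B3

Each bag holds 4 vertices, so the decomposition has width 3, which upper-bounds the treewidth. For the lower bound, the 4 vertices {0, 2, 3, 5} are pairwise adjacent, and any tree decomposition puts a clique entirely inside one bag — forcing width ≥ 3. Hence tw(G) = 3 exactly.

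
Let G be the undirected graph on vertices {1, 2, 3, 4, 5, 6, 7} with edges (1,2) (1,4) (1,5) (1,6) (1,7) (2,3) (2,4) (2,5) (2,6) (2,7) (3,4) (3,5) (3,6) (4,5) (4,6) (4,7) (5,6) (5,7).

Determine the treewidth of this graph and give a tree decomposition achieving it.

The largest bag has 5 vertices, giving width 4; this decomposition certifies tw(G) ≤ 4. For the lower bound, the 5 vertices {1, 2, 4, 5, 6} are pairwise adjacent, and any tree decomposition puts a clique entirely inside one bag — forcing width ≥ 4. Combining the bounds, tw(G) = 4.

Treewidth 4.
Bags: B1 = {1, 2, 4, 5, 6}  B2 = {2, 3, 4, 5, 6}  B3 = {1, 2, 4, 5, 7}
Tree: B1–B2, B1–B3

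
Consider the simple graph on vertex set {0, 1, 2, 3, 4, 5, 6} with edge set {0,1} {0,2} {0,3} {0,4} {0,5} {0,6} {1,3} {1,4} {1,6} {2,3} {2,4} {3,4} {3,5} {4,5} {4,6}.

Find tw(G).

3

A width-3 tree decomposition is:
Bags: B1 = {0, 1, 3, 4}  B2 = {0, 1, 4, 6}  B3 = {0, 2, 3, 4}  B4 = {0, 3, 4, 5}
Tree: B1–B2, B1–B3, B3–B4
The largest bag has 4 vertices, giving width 3; this decomposition certifies tw(G) ≤ 3. Conversely, {0, 1, 3, 4} is a clique of size 4, and the vertices of any clique must share a bag in every tree decomposition; so some bag has ≥ 4 vertices and tw(G) ≥ 3. Hence tw(G) = 3 exactly.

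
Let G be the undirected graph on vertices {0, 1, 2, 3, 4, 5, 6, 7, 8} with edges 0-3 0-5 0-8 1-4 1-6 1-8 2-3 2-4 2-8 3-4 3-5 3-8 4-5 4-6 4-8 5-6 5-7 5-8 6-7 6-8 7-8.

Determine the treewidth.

3

A width-3 tree decomposition is:
Bags: B1 = {3, 4, 5, 8}  B2 = {2, 3, 4, 8}  B3 = {0, 3, 5, 8}  B4 = {4, 5, 6, 8}  B5 = {5, 6, 7, 8}  B6 = {1, 4, 6, 8}
Tree: B1–B2, B1–B3, B1–B4, B4–B5, B4–B6
Each bag holds 4 vertices, so the decomposition has width 3, which upper-bounds the treewidth. For the lower bound, the 4 vertices {0, 3, 5, 8} are pairwise adjacent, and any tree decomposition puts a clique entirely inside one bag — forcing width ≥ 3. Hence tw(G) = 3 exactly.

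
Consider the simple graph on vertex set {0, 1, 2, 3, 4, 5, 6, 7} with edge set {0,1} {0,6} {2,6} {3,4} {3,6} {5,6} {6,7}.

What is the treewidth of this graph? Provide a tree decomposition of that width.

Treewidth 1.
Bags: B1 = {0, 6}  B2 = {3, 6}  B3 = {2, 6}  B4 = {6, 7}  B5 = {3, 4}  B6 = {5, 6}  B7 = {0, 1}
Tree: B1–B2, B1–B3, B2–B4, B2–B5, B2–B6, B1–B7

The largest bag has 2 vertices, giving width 1; this decomposition certifies tw(G) ≤ 1. Since G has at least one edge (e.g. 6–0), it is not an edgeless graph, so tw(G) ≥ 1. The upper and lower bounds meet at 1, so that is the treewidth.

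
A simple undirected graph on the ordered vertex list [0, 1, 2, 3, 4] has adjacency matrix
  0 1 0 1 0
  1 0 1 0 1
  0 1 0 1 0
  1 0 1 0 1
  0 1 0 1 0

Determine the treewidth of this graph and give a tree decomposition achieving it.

Each bag holds 3 vertices, so the decomposition has width 2, which upper-bounds the treewidth. For the lower bound, G contains the cycle 4–3–2–1–4, so G is not a forest; only forests have treewidth ≤ 1, hence tw(G) ≥ 2. The upper and lower bounds meet at 2, so that is the treewidth.

Treewidth 2.
Bags: B1 = {1, 3, 4}  B2 = {1, 2, 3}  B3 = {0, 1, 3}
Tree: B1–B2, B2–B3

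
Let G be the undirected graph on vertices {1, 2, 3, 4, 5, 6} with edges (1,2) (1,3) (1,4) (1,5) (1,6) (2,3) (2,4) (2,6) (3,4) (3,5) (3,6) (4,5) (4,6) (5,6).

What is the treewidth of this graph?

A width-4 tree decomposition is:
Bags: B1 = {1, 3, 4, 5, 6}  B2 = {1, 2, 3, 4, 6}
Tree: B1–B2
The largest bag has 5 vertices, giving width 4; this decomposition certifies tw(G) ≤ 4. Conversely, {1, 2, 3, 4, 6} is a clique of size 5, and the vertices of any clique must share a bag in every tree decomposition; so some bag has ≥ 5 vertices and tw(G) ≥ 4. Hence tw(G) = 4 exactly.

4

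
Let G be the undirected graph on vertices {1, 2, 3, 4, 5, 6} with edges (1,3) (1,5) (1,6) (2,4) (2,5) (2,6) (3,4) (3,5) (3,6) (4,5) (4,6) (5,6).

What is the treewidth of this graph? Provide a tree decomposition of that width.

Treewidth 3.
One optimal decomposition is:
Bags: B1 = {3, 4, 5, 6}  B2 = {1, 3, 5, 6}  B3 = {2, 4, 5, 6}
Tree: B1–B2, B1–B3

Every bag has size at most 4, so the width is 4 − 1 = 3 and tw(G) ≤ 3. Conversely, {2, 4, 5, 6} is a clique of size 4, and the vertices of any clique must share a bag in every tree decomposition; so some bag has ≥ 4 vertices and tw(G) ≥ 3. The upper and lower bounds meet at 3, so that is the treewidth.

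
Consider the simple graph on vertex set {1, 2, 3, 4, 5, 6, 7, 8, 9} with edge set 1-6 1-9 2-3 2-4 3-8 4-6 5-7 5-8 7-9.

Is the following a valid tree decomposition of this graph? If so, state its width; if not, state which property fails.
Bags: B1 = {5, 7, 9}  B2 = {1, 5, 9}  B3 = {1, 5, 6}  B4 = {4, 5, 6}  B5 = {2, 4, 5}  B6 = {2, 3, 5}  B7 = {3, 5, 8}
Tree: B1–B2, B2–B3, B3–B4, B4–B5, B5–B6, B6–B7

Checking the three conditions: (i) the bags cover all of {1, 2, 3, 4, 5, 6, 7, 8, 9}; (ii) for each edge, some bag contains both endpoints; (iii) the bags containing any fixed vertex form a subtree. All hold, so the decomposition is valid with width 3 − 1 = 2.

Yes; width 2.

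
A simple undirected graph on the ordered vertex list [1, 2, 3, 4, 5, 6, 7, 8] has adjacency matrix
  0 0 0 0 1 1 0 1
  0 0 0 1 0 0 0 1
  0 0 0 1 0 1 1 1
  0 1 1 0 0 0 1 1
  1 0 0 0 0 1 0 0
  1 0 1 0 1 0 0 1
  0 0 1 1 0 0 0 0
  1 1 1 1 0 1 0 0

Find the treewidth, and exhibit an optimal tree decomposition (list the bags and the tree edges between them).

Treewidth 2.
One optimal decomposition is:
Bags: B1 = {3, 6, 8}  B2 = {1, 6, 8}  B3 = {3, 4, 8}  B4 = {1, 5, 6}  B5 = {3, 4, 7}  B6 = {2, 4, 8}
Tree: B1–B2, B1–B3, B2–B4, B3–B5, B3–B6

Every bag has size at most 3, so the width is 3 − 1 = 2 and tw(G) ≤ 2. For the lower bound, the 3 vertices {1, 6, 8} are pairwise adjacent, and any tree decomposition puts a clique entirely inside one bag — forcing width ≥ 2. Hence tw(G) = 2 exactly.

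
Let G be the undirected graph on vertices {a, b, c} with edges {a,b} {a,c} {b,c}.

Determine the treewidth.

2

A width-2 tree decomposition is:
Bags: B1 = {a, b, c}
Tree: (single bag)
A single bag containing all 3 vertices is trivially a valid decomposition of width 2. On the other hand G contains the 3-clique {a, b, c}. A clique must lie in a single bag of any decomposition, so no decomposition can have width below 2. The upper and lower bounds meet at 2, so that is the treewidth.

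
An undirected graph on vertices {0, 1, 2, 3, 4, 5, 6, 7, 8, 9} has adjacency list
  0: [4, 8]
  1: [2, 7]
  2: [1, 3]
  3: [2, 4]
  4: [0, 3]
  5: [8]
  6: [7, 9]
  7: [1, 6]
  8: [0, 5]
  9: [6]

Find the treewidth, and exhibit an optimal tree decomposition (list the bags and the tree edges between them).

Every bag has size at most 2, so the width is 2 − 1 = 1 and tw(G) ≤ 1. G has an edge, so its treewidth is at least 1. The upper and lower bounds meet at 1, so that is the treewidth.

Treewidth 1.
Bags: B1 = {6, 9}  B2 = {6, 7}  B3 = {1, 7}  B4 = {1, 2}  B5 = {2, 3}  B6 = {3, 4}  B7 = {0, 4}  B8 = {0, 8}  B9 = {5, 8}
Tree: B1–B2, B2–B3, B3–B4, B4–B5, B5–B6, B6–B7, B7–B8, B8–B9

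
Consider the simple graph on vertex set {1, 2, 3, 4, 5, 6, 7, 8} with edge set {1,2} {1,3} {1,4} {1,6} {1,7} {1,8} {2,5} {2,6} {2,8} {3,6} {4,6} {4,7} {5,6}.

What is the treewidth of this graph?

A width-2 tree decomposition is:
Bags: B1 = {1, 3, 6}  B2 = {1, 2, 6}  B3 = {1, 4, 6}  B4 = {1, 4, 7}  B5 = {1, 2, 8}  B6 = {2, 5, 6}
Tree: B1–B2, B1–B3, B3–B4, B2–B5, B2–B6
The largest bag has 3 vertices, giving width 2; this decomposition certifies tw(G) ≤ 2. Conversely, {1, 2, 8} is a clique of size 3, and the vertices of any clique must share a bag in every tree decomposition; so some bag has ≥ 3 vertices and tw(G) ≥ 2. The upper and lower bounds meet at 2, so that is the treewidth.

2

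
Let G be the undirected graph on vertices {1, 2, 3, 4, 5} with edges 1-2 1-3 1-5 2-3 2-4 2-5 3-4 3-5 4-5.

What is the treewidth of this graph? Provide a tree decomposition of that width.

Treewidth 3.
One optimal decomposition is:
Bags: B1 = {2, 3, 4, 5}  B2 = {1, 2, 3, 5}
Tree: B1–B2

Each bag holds 4 vertices, so the decomposition has width 3, which upper-bounds the treewidth. On the other hand G contains the 4-clique {1, 2, 3, 5}. A clique must lie in a single bag of any decomposition, so no decomposition can have width below 3. Therefore the treewidth is 3.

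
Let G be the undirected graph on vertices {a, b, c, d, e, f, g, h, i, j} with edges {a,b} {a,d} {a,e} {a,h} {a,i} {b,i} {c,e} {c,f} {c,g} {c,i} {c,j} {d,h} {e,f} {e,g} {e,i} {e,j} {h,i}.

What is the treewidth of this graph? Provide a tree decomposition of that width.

Treewidth 2.
One such decomposition:
Bags: B1 = {c, e, i}  B2 = {c, e, f}  B3 = {a, e, i}  B4 = {c, e, g}  B5 = {a, h, i}  B6 = {c, e, j}  B7 = {a, b, i}  B8 = {a, d, h}
Tree: B1–B2, B1–B3, B2–B4, B3–B5, B2–B6, B5–B7, B5–B8

Each bag holds 3 vertices, so the decomposition has width 2, which upper-bounds the treewidth. For the lower bound, the 3 vertices {a, d, h} are pairwise adjacent, and any tree decomposition puts a clique entirely inside one bag — forcing width ≥ 2. Combining the bounds, tw(G) = 2.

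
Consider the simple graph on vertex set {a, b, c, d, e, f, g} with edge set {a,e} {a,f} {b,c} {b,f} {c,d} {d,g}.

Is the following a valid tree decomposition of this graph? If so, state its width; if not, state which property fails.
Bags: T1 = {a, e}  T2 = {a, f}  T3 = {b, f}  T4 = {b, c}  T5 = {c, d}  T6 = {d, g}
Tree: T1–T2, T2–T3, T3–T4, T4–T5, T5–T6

Every vertex of G appears in some bag (union = {a, b, c, d, e, f, g}); every edge is covered by a bag; and for each vertex v the set of bags containing v is connected in the bag tree. The decomposition is therefore valid. The largest bag has 2 vertices, so the width is 1.

Yes; width 1.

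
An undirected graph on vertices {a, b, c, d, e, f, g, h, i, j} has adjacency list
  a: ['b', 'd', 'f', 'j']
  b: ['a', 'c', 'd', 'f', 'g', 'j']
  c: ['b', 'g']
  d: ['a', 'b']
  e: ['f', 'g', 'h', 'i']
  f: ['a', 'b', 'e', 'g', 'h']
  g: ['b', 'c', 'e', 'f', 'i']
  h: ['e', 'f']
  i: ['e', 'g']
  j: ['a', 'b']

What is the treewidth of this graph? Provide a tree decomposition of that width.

The largest bag has 3 vertices, giving width 2; this decomposition certifies tw(G) ≤ 2. Conversely, {e, f, g} is a clique of size 3, and the vertices of any clique must share a bag in every tree decomposition; so some bag has ≥ 3 vertices and tw(G) ≥ 2. Therefore the treewidth is 2.

Treewidth 2.
One optimal decomposition is:
Bags: B1 = {a, b, f}  B2 = {b, f, g}  B3 = {e, f, g}  B4 = {b, c, g}  B5 = {a, b, d}  B6 = {e, g, i}  B7 = {e, f, h}  B8 = {a, b, j}
Tree: B1–B2, B2–B3, B2–B4, B1–B5, B3–B6, B3–B7, B5–B8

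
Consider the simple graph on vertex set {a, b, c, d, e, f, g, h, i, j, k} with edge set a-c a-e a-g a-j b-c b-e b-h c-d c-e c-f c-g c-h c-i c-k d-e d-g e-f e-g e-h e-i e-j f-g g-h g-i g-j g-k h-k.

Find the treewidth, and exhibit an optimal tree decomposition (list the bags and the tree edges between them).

Every bag has size at most 4, so the width is 4 − 1 = 3 and tw(G) ≤ 3. Conversely, {a, e, g, j} is a clique of size 4, and the vertices of any clique must share a bag in every tree decomposition; so some bag has ≥ 4 vertices and tw(G) ≥ 3. Therefore the treewidth is 3.

Treewidth 3.
One such decomposition:
Bags: B1 = {c, e, g, h}  B2 = {a, c, e, g}  B3 = {c, e, f, g}  B4 = {a, e, g, j}  B5 = {c, e, g, i}  B6 = {c, d, e, g}  B7 = {b, c, e, h}  B8 = {c, g, h, k}
Tree: B1–B2, B1–B3, B2–B4, B3–B5, B3–B6, B1–B7, B1–B8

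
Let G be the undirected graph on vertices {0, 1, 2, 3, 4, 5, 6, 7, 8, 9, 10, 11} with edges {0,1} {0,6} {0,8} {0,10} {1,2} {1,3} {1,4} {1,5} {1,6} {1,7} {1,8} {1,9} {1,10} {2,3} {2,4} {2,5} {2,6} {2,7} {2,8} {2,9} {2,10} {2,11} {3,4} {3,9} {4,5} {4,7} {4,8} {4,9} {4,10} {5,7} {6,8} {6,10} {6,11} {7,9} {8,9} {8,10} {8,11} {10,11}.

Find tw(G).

A width-4 tree decomposition is:
Bags: B1 = {1, 2, 4, 8, 9}  B2 = {1, 2, 4, 7, 9}  B3 = {1, 2, 4, 8, 10}  B4 = {1, 2, 3, 4, 9}  B5 = {1, 2, 4, 5, 7}  B6 = {1, 2, 6, 8, 10}  B7 = {0, 1, 6, 8, 10}  B8 = {2, 6, 8, 10, 11}
Tree: B1–B2, B1–B3, B1–B4, B2–B5, B3–B6, B6–B7, B6–B8
Every bag has size at most 5, so the width is 5 − 1 = 4 and tw(G) ≤ 4. For the lower bound, the 5 vertices {0, 1, 6, 8, 10} are pairwise adjacent, and any tree decomposition puts a clique entirely inside one bag — forcing width ≥ 4. Hence tw(G) = 4 exactly.

4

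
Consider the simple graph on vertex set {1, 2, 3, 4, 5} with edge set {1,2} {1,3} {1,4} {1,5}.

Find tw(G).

A width-1 tree decomposition is:
Bags: B1 = {1, 4}  B2 = {1, 5}  B3 = {1, 2}  B4 = {1, 3}
Tree: B1–B2, B2–B3, B2–B4
Each bag holds 2 vertices, so the decomposition has width 1, which upper-bounds the treewidth. G has an edge, so its treewidth is at least 1. Therefore the treewidth is 1.

1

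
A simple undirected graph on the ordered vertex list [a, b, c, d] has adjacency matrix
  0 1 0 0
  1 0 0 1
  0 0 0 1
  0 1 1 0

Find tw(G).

1

A width-1 tree decomposition is:
Bags: B1 = {a, b}  B2 = {b, d}  B3 = {c, d}
Tree: B1–B2, B2–B3
The largest bag has 2 vertices, giving width 1; this decomposition certifies tw(G) ≤ 1. G has an edge, so its treewidth is at least 1. Therefore the treewidth is 1.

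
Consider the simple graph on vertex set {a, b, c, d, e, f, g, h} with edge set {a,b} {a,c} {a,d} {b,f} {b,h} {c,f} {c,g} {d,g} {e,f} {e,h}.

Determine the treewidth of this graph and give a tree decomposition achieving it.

Each bag holds 3 vertices, so the decomposition has width 2, which upper-bounds the treewidth. For the lower bound, G contains the cycle e–h–b–f–e, so G is not a forest; only forests have treewidth ≤ 1, hence tw(G) ≥ 2. Hence tw(G) = 2 exactly.

Treewidth 2.
Bags: B1 = {e, f, h}  B2 = {b, f, h}  B3 = {b, c, f}  B4 = {a, b, c}  B5 = {a, c, g}  B6 = {a, d, g}
Tree: B1–B2, B2–B3, B3–B4, B4–B5, B5–B6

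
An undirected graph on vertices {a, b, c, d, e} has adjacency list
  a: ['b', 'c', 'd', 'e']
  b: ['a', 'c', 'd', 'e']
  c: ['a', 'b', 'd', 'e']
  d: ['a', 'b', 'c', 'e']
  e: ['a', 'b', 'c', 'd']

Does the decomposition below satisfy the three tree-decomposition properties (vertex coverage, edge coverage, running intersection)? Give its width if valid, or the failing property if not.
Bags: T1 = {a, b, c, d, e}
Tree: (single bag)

Yes; width 4.

Every vertex of G appears in some bag (union = {a, b, c, d, e}); every edge is covered by a bag; and for each vertex v the set of bags containing v is connected in the bag tree. The decomposition is therefore valid. The largest bag has 5 vertices, so the width is 4.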